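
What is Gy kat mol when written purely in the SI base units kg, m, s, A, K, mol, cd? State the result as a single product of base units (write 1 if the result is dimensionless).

Gy = m²·s⁻².
kat = s⁻¹·mol.
Combining: Gy·kat·mol = (m²·s⁻²) · (s⁻¹·mol) · mol = m²·s⁻³·mol².

m²·s⁻³·mol²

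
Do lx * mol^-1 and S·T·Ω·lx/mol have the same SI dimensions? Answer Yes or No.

No

Left side:
  lx = lm/m² (illuminance = luminous flux per area),
      = m⁻²·cd.
  Combining: lx·mol⁻¹ = (m⁻²·cd) · mol⁻¹ = m⁻²·mol⁻¹·cd.
Right side:
  S = kg⁻¹·m⁻²·s³·A².
  T = kg·s⁻²·A⁻¹.
  Ω = kg·m²·s⁻³·A⁻².
  lx = m⁻²·cd.
  Combining: S·T·Ω·lx·mol⁻¹ = (kg⁻¹·m⁻²·s³·A²) · (kg·s⁻²·A⁻¹) · (kg·m²·s⁻³·A⁻²) · (m⁻²·cd) · mol⁻¹ = kg·m⁻²·s⁻²·A⁻¹·mol⁻¹·cd.
Left is m⁻²·mol⁻¹·cd; right is kg·m⁻²·s⁻²·A⁻¹·mol⁻¹·cd — different.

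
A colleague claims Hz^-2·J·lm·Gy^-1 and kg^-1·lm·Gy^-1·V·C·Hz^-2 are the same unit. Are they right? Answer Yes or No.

Left side:
  Hz = s⁻¹.
  So Hz⁻² = s².
  J = kg·m²·s⁻².
  lm = cd.
  Gy = m²·s⁻².
  So Gy⁻¹ = m⁻²·s².
  Combining: Hz⁻²·J·lm·Gy⁻¹ = s² · (kg·m²·s⁻²) · cd · (m⁻²·s²) = kg·s²·cd.
Right side:
  lm = cd·sr = cd (luminous flux; sr is dimensionless).
  Gy = J/kg (absorbed dose = energy per mass),
      = m²·s⁻².
  So Gy⁻¹ = m⁻²·s².
  V = W/A (potential = power per current),
      = kg·m²·s⁻³·A⁻¹.
  C = A·s = s·A (charge = current × time).
  Hz = 1/s = s⁻¹ (frequency is cycles per second).
  So Hz⁻² = s².
  Combining: kg⁻¹·lm·Gy⁻¹·V·C·Hz⁻² = kg⁻¹ · cd · (m⁻²·s²) · (kg·m²·s⁻³·A⁻¹) · (s·A) · s² = s²·cd.
Left is kg·s²·cd; right is s²·cd — different.

No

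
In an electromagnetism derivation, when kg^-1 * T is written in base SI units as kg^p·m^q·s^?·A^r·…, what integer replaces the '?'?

T = Wb/m² (flux density = flux per area),
    = kg·s⁻²·A⁻¹.
Combining: kg⁻¹·T = kg⁻¹ · (kg·s⁻²·A⁻¹) = s⁻²·A⁻¹.
The exponent of s is -2.

-2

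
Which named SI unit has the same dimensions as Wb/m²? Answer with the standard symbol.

Wb = V·s (flux: a volt is a weber per second),
    = kg·m²·s⁻²·A⁻¹.
Combining: Wb·m⁻² = (kg·m²·s⁻²·A⁻¹) · m⁻² = kg·s⁻²·A⁻¹.
kg·s⁻²·A⁻¹ is the base-SI form of the tesla.

T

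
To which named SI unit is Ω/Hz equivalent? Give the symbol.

H

Ω = V/A (resistance = voltage per current),
    = kg·m²·s⁻³·A⁻².
Hz = 1/s = s⁻¹ (frequency is cycles per second).
So Hz⁻¹ = s.
Combining: Ω·Hz⁻¹ = (kg·m²·s⁻³·A⁻²) · s = kg·m²·s⁻²·A⁻².
kg·m²·s⁻²·A⁻² is the base-SI form of the henry.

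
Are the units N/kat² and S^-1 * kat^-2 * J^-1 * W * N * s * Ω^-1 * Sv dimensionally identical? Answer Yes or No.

Left side:
  N = kg·m·s⁻².
  kat = s⁻¹·mol.
  So kat⁻² = s²·mol⁻².
  Combining: N·kat⁻² = (kg·m·s⁻²) · (s²·mol⁻²) = kg·m·mol⁻².
Right side:
  S = 1/Ω (conductance is reciprocal resistance),
      = kg⁻¹·m⁻²·s³·A².
  So S⁻¹ = kg·m²·s⁻³·A⁻².
  kat = mol/s = s⁻¹·mol (catalytic activity).
  So kat⁻² = s²·mol⁻².
  J = N·m (work = force × distance),
      = kg·m²·s⁻².
  So J⁻¹ = kg⁻¹·m⁻²·s².
  W = J/s (power = energy per time),
      = kg·m²·s⁻³.
  N = kg·m/s² = kg·m·s⁻² (force = mass × acceleration).
  Ω = V/A (resistance = voltage per current),
      = kg·m²·s⁻³·A⁻².
  So Ω⁻¹ = kg⁻¹·m⁻²·s³·A².
  Sv = J/kg (equivalent dose = energy per mass),
      = m²·s⁻².
  Combining: S⁻¹·kat⁻²·J⁻¹·W·N·s·Ω⁻¹·Sv = (kg·m²·s⁻³·A⁻²) · (s²·mol⁻²) · (kg⁻¹·m⁻²·s²) · (kg·m²·s⁻³) · (kg·m·s⁻²) · s · (kg⁻¹·m⁻²·s³·A²) · (m²·s⁻²) = kg·m³·s⁻²·mol⁻².
Left is kg·m·mol⁻²; right is kg·m³·s⁻²·mol⁻² — different.

No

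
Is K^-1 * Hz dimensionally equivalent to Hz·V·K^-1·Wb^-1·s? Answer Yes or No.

Yes

Left side:
  Hz = s⁻¹.
  Combining: K⁻¹·Hz = K⁻¹ · s⁻¹ = s⁻¹·K⁻¹.
Right side:
  Hz = s⁻¹.
  V = kg·m²·s⁻³·A⁻¹.
  Wb = kg·m²·s⁻²·A⁻¹.
  So Wb⁻¹ = kg⁻¹·m⁻²·s²·A.
  Combining: Hz·V·K⁻¹·Wb⁻¹·s = s⁻¹ · (kg·m²·s⁻³·A⁻¹) · K⁻¹ · (kg⁻¹·m⁻²·s²·A) · s = s⁻¹·K⁻¹.
Both reduce to s⁻¹·K⁻¹.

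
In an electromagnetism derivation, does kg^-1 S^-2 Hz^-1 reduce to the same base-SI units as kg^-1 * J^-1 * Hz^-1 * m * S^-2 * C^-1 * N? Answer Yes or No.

No

Left side:
  S = 1/Ω (conductance is reciprocal resistance),
      = kg⁻¹·m⁻²·s³·A².
  So S⁻² = kg²·m⁴·s⁻⁶·A⁻⁴.
  Hz = 1/s = s⁻¹ (frequency is cycles per second).
  So Hz⁻¹ = s.
  Combining: kg⁻¹·S⁻²·Hz⁻¹ = kg⁻¹ · (kg²·m⁴·s⁻⁶·A⁻⁴) · s = kg·m⁴·s⁻⁵·A⁻⁴.
Right side:
  J = N·m (work = force × distance),
      = kg·m²·s⁻².
  So J⁻¹ = kg⁻¹·m⁻²·s².
  Hz = 1/s = s⁻¹ (frequency is cycles per second).
  So Hz⁻¹ = s.
  S = 1/Ω (conductance is reciprocal resistance),
      = kg⁻¹·m⁻²·s³·A².
  So S⁻² = kg²·m⁴·s⁻⁶·A⁻⁴.
  C = A·s = s·A (charge = current × time).
  So C⁻¹ = s⁻¹·A⁻¹.
  N = kg·m/s² = kg·m·s⁻² (force = mass × acceleration).
  Combining: kg⁻¹·J⁻¹·Hz⁻¹·m·S⁻²·C⁻¹·N = kg⁻¹ · (kg⁻¹·m⁻²·s²) · s · m · (kg²·m⁴·s⁻⁶·A⁻⁴) · (s⁻¹·A⁻¹) · (kg·m·s⁻²) = kg·m⁴·s⁻⁶·A⁻⁵.
Left is kg·m⁴·s⁻⁵·A⁻⁴; right is kg·m⁴·s⁻⁶·A⁻⁵ — different.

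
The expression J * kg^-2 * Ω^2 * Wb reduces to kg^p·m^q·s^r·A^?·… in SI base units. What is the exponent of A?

J = N·m (work = force × distance),
    = kg·m²·s⁻².
Ω = V/A (resistance = voltage per current),
    = kg·m²·s⁻³·A⁻².
So Ω² = kg²·m⁴·s⁻⁶·A⁻⁴.
Wb = V·s (flux: a volt is a weber per second),
    = kg·m²·s⁻²·A⁻¹.
Combining: J·kg⁻²·Ω²·Wb = (kg·m²·s⁻²) · kg⁻² · (kg²·m⁴·s⁻⁶·A⁻⁴) · (kg·m²·s⁻²·A⁻¹) = kg²·m⁸·s⁻¹⁰·A⁻⁵.
The exponent of A is -5.

-5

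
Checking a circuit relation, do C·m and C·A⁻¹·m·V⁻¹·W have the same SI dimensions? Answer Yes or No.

Left side:
  C = A·s = s·A (charge = current × time).
  Combining: C·m = (s·A) · m = m·s·A.
Right side:
  C = s·A.
  V = kg·m²·s⁻³·A⁻¹.
  So V⁻¹ = kg⁻¹·m⁻²·s³·A.
  W = kg·m²·s⁻³.
  Combining: C·A⁻¹·m·V⁻¹·W = (s·A) · A⁻¹ · m · (kg⁻¹·m⁻²·s³·A) · (kg·m²·s⁻³) = m·s·A.
Both reduce to m·s·A.

Yes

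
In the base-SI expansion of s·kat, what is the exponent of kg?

kat = s⁻¹·mol.
Combining: s·kat = s · (s⁻¹·mol) = mol.
The exponent of kg is 0.

0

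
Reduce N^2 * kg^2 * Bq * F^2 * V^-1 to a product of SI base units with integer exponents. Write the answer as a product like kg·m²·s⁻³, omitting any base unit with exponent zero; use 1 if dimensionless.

kg·m⁻⁴·s⁶·A⁵

N = kg·m·s⁻².
So N² = kg²·m²·s⁻⁴.
Bq = s⁻¹.
F = kg⁻¹·m⁻²·s⁴·A².
So F² = kg⁻²·m⁻⁴·s⁸·A⁴.
V = kg·m²·s⁻³·A⁻¹.
So V⁻¹ = kg⁻¹·m⁻²·s³·A.
Combining: N²·kg²·Bq·F²·V⁻¹ = (kg²·m²·s⁻⁴) · kg² · s⁻¹ · (kg⁻²·m⁻⁴·s⁸·A⁴) · (kg⁻¹·m⁻²·s³·A) = kg·m⁻⁴·s⁶·A⁵.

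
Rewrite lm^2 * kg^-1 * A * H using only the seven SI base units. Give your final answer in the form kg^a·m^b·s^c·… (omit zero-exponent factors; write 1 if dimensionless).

m²·s⁻²·A⁻¹·cd²

lm = cd·sr = cd (luminous flux; sr is dimensionless).
So lm² = cd².
H = Wb/A (inductance = flux per current),
    = kg·m²·s⁻²·A⁻².
Combining: lm²·kg⁻¹·A·H = cd² · kg⁻¹ · A · (kg·m²·s⁻²·A⁻²) = m²·s⁻²·A⁻¹·cd².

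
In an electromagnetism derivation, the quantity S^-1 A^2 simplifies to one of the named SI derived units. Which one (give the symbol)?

W

S = kg⁻¹·m⁻²·s³·A².
So S⁻¹ = kg·m²·s⁻³·A⁻².
Combining: S⁻¹·A² = (kg·m²·s⁻³·A⁻²) · A² = kg·m²·s⁻³.
kg·m²·s⁻³ is the base-SI form of the watt.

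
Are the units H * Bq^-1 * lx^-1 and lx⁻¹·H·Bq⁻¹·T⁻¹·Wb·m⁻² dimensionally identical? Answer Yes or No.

Left side:
  H = kg·m²·s⁻²·A⁻².
  Bq = s⁻¹.
  So Bq⁻¹ = s.
  lx = m⁻²·cd.
  So lx⁻¹ = m²·cd⁻¹.
  Combining: H·Bq⁻¹·lx⁻¹ = (kg·m²·s⁻²·A⁻²) · s · (m²·cd⁻¹) = kg·m⁴·s⁻¹·A⁻²·cd⁻¹.
Right side:
  lx = m⁻²·cd.
  So lx⁻¹ = m²·cd⁻¹.
  H = kg·m²·s⁻²·A⁻².
  Bq = s⁻¹.
  So Bq⁻¹ = s.
  T = kg·s⁻²·A⁻¹.
  So T⁻¹ = kg⁻¹·s²·A.
  Wb = kg·m²·s⁻²·A⁻¹.
  Combining: lx⁻¹·H·Bq⁻¹·T⁻¹·Wb·m⁻² = (m²·cd⁻¹) · (kg·m²·s⁻²·A⁻²) · s · (kg⁻¹·s²·A) · (kg·m²·s⁻²·A⁻¹) · m⁻² = kg·m⁴·s⁻¹·A⁻²·cd⁻¹.
Both reduce to kg·m⁴·s⁻¹·A⁻²·cd⁻¹.

Yes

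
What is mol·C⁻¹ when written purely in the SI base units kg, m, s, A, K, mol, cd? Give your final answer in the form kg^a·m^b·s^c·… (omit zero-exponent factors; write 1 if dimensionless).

s⁻¹·A⁻¹·mol

C = s·A.
So C⁻¹ = s⁻¹·A⁻¹.
Combining: mol·C⁻¹ = mol · (s⁻¹·A⁻¹) = s⁻¹·A⁻¹·mol.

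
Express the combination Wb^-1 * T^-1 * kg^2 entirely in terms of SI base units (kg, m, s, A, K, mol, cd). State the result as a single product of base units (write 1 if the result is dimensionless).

m⁻²·s⁴·A²

Wb = kg·m²·s⁻²·A⁻¹.
So Wb⁻¹ = kg⁻¹·m⁻²·s²·A.
T = kg·s⁻²·A⁻¹.
So T⁻¹ = kg⁻¹·s²·A.
Combining: Wb⁻¹·T⁻¹·kg² = (kg⁻¹·m⁻²·s²·A) · (kg⁻¹·s²·A) · kg² = m⁻²·s⁴·A².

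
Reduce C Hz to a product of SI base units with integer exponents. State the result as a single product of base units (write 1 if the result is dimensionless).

C = s·A.
Hz = s⁻¹.
Combining: C·Hz = (s·A) · s⁻¹ = A.

A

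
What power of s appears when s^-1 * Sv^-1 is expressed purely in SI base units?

Sv = J/kg (equivalent dose = energy per mass),
    = m²·s⁻².
So Sv⁻¹ = m⁻²·s².
Combining: s⁻¹·Sv⁻¹ = s⁻¹ · (m⁻²·s²) = m⁻²·s.
The exponent of s is 1.

1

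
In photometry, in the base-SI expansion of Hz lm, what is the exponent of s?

-1

Hz = s⁻¹.
lm = cd.
Combining: Hz·lm = s⁻¹ · cd = s⁻¹·cd.
The exponent of s is -1.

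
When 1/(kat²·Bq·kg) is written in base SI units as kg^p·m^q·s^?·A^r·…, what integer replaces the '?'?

3

kat = s⁻¹·mol.
So kat⁻² = s²·mol⁻².
Bq = s⁻¹.
So Bq⁻¹ = s.
Combining: kat⁻²·Bq⁻¹·kg⁻¹ = (s²·mol⁻²) · s · kg⁻¹ = kg⁻¹·s³·mol⁻².
The exponent of s is 3.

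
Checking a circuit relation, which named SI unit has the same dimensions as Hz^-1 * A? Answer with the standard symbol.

Hz = s⁻¹.
So Hz⁻¹ = s.
Combining: Hz⁻¹·A = s · A = s·A.
s·A is the base-SI form of the coulomb.

C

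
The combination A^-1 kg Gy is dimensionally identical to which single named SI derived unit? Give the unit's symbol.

Gy = J/kg (absorbed dose = energy per mass),
    = m²·s⁻².
Combining: A⁻¹·kg·Gy = A⁻¹ · kg · (m²·s⁻²) = kg·m²·s⁻²·A⁻¹.
kg·m²·s⁻²·A⁻¹ is the base-SI form of the weber.

Wb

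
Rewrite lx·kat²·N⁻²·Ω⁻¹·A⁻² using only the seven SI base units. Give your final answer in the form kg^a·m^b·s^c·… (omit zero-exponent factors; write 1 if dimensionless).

lx = m⁻²·cd.
kat = s⁻¹·mol.
So kat² = s⁻²·mol².
N = kg·m·s⁻².
So N⁻² = kg⁻²·m⁻²·s⁴.
Ω = kg·m²·s⁻³·A⁻².
So Ω⁻¹ = kg⁻¹·m⁻²·s³·A².
Combining: lx·kat²·N⁻²·Ω⁻¹·A⁻² = (m⁻²·cd) · (s⁻²·mol²) · (kg⁻²·m⁻²·s⁴) · (kg⁻¹·m⁻²·s³·A²) · A⁻² = kg⁻³·m⁻⁶·s⁵·mol²·cd.

kg⁻³·m⁻⁶·s⁵·mol²·cd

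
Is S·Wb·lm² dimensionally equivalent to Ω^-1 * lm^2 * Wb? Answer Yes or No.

Left side:
  S = 1/Ω (conductance is reciprocal resistance),
      = kg⁻¹·m⁻²·s³·A².
  Wb = V·s (flux: a volt is a weber per second),
      = kg·m²·s⁻²·A⁻¹.
  lm = cd·sr = cd (luminous flux; sr is dimensionless).
  So lm² = cd².
  Combining: S·Wb·lm² = (kg⁻¹·m⁻²·s³·A²) · (kg·m²·s⁻²·A⁻¹) · cd² = s·A·cd².
Right side:
  Ω = V/A (resistance = voltage per current),
      = kg·m²·s⁻³·A⁻².
  So Ω⁻¹ = kg⁻¹·m⁻²·s³·A².
  lm = cd·sr = cd (luminous flux; sr is dimensionless).
  So lm² = cd².
  Wb = V·s (flux: a volt is a weber per second),
      = kg·m²·s⁻²·A⁻¹.
  Combining: Ω⁻¹·lm²·Wb = (kg⁻¹·m⁻²·s³·A²) · cd² · (kg·m²·s⁻²·A⁻¹) = s·A·cd².
Both reduce to s·A·cd².

Yes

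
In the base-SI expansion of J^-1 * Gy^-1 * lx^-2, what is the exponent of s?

J = kg·m²·s⁻².
So J⁻¹ = kg⁻¹·m⁻²·s².
Gy = m²·s⁻².
So Gy⁻¹ = m⁻²·s².
lx = m⁻²·cd.
So lx⁻² = m⁴·cd⁻².
Combining: J⁻¹·Gy⁻¹·lx⁻² = (kg⁻¹·m⁻²·s²) · (m⁻²·s²) · (m⁴·cd⁻²) = kg⁻¹·s⁴·cd⁻².
The exponent of s is 4.

4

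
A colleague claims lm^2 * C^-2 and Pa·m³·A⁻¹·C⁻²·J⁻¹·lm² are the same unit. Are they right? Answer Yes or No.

No

Left side:
  lm = cd·sr = cd (luminous flux; sr is dimensionless).
  So lm² = cd².
  C = A·s = s·A (charge = current × time).
  So C⁻² = s⁻²·A⁻².
  Combining: lm²·C⁻² = cd² · (s⁻²·A⁻²) = s⁻²·A⁻²·cd².
Right side:
  Pa = kg·m⁻¹·s⁻².
  C = s·A.
  So C⁻² = s⁻²·A⁻².
  J = kg·m²·s⁻².
  So J⁻¹ = kg⁻¹·m⁻²·s².
  lm = cd.
  So lm² = cd².
  Combining: Pa·m³·A⁻¹·C⁻²·J⁻¹·lm² = (kg·m⁻¹·s⁻²) · m³ · A⁻¹ · (s⁻²·A⁻²) · (kg⁻¹·m⁻²·s²) · cd² = s⁻²·A⁻³·cd².
Left is s⁻²·A⁻²·cd²; right is s⁻²·A⁻³·cd² — different.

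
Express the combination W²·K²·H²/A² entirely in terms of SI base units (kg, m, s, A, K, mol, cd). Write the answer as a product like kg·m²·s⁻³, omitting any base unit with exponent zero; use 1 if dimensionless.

kg⁴·m⁸·s⁻¹⁰·A⁻⁶·K²

W = kg·m²·s⁻³.
So W² = kg²·m⁴·s⁻⁶.
H = kg·m²·s⁻²·A⁻².
So H² = kg²·m⁴·s⁻⁴·A⁻⁴.
Combining: A⁻²·W²·K²·H² = A⁻² · (kg²·m⁴·s⁻⁶) · K² · (kg²·m⁴·s⁻⁴·A⁻⁴) = kg⁴·m⁸·s⁻¹⁰·A⁻⁶·K².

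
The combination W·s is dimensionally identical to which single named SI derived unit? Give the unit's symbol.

W = kg·m²·s⁻³.
Combining: W·s = (kg·m²·s⁻³) · s = kg·m²·s⁻².
kg·m²·s⁻² is the base-SI form of the joule.

J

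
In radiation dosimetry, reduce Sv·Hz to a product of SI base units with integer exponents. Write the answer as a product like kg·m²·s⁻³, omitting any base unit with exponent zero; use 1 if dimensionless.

Sv = m²·s⁻².
Hz = s⁻¹.
Combining: Sv·Hz = (m²·s⁻²) · s⁻¹ = m²·s⁻³.

m²·s⁻³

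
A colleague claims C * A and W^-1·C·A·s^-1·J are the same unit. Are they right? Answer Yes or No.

Yes

Left side:
  C = A·s = s·A (charge = current × time).
  Combining: C·A = (s·A) · A = s·A².
Right side:
  W = kg·m²·s⁻³.
  So W⁻¹ = kg⁻¹·m⁻²·s³.
  C = s·A.
  J = kg·m²·s⁻².
  Combining: W⁻¹·C·A·s⁻¹·J = (kg⁻¹·m⁻²·s³) · (s·A) · A · s⁻¹ · (kg·m²·s⁻²) = s·A².
Both reduce to s·A².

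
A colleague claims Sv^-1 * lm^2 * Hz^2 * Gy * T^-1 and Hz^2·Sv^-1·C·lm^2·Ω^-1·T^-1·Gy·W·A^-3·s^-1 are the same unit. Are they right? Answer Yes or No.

Left side:
  Sv = J/kg (equivalent dose = energy per mass),
      = m²·s⁻².
  So Sv⁻¹ = m⁻²·s².
  lm = cd·sr = cd (luminous flux; sr is dimensionless).
  So lm² = cd².
  Hz = 1/s = s⁻¹ (frequency is cycles per second).
  So Hz² = s⁻².
  Gy = J/kg (absorbed dose = energy per mass),
      = m²·s⁻².
  T = Wb/m² (flux density = flux per area),
      = kg·s⁻²·A⁻¹.
  So T⁻¹ = kg⁻¹·s²·A.
  Combining: Sv⁻¹·lm²·Hz²·Gy·T⁻¹ = (m⁻²·s²) · cd² · s⁻² · (m²·s⁻²) · (kg⁻¹·s²·A) = kg⁻¹·A·cd².
Right side:
  Hz = 1/s = s⁻¹ (frequency is cycles per second).
  So Hz² = s⁻².
  Sv = J/kg (equivalent dose = energy per mass),
      = m²·s⁻².
  So Sv⁻¹ = m⁻²·s².
  C = A·s = s·A (charge = current × time).
  lm = cd·sr = cd (luminous flux; sr is dimensionless).
  So lm² = cd².
  Ω = V/A (resistance = voltage per current),
      = kg·m²·s⁻³·A⁻².
  So Ω⁻¹ = kg⁻¹·m⁻²·s³·A².
  T = Wb/m² (flux density = flux per area),
      = kg·s⁻²·A⁻¹.
  So T⁻¹ = kg⁻¹·s²·A.
  Gy = J/kg (absorbed dose = energy per mass),
      = m²·s⁻².
  W = J/s (power = energy per time),
      = kg·m²·s⁻³.
  Combining: Hz²·Sv⁻¹·C·lm²·Ω⁻¹·T⁻¹·Gy·W·A⁻³·s⁻¹ = s⁻² · (m⁻²·s²) · (s·A) · cd² · (kg⁻¹·m⁻²·s³·A²) · (kg⁻¹·s²·A) · (m²·s⁻²) · (kg·m²·s⁻³) · A⁻³ · s⁻¹ = kg⁻¹·A·cd².
Both reduce to kg⁻¹·A·cd².

Yes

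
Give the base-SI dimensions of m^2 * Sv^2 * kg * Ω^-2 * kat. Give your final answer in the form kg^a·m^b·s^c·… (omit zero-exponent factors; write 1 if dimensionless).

kg⁻¹·m²·s·A⁴·mol

Sv = J/kg (equivalent dose = energy per mass),
    = m²·s⁻².
So Sv² = m⁴·s⁻⁴.
Ω = V/A (resistance = voltage per current),
    = kg·m²·s⁻³·A⁻².
So Ω⁻² = kg⁻²·m⁻⁴·s⁶·A⁴.
kat = mol/s = s⁻¹·mol (catalytic activity).
Combining: m²·Sv²·kg·Ω⁻²·kat = m² · (m⁴·s⁻⁴) · kg · (kg⁻²·m⁻⁴·s⁶·A⁴) · (s⁻¹·mol) = kg⁻¹·m²·s·A⁴·mol.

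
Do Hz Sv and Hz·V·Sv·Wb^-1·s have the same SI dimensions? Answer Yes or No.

Left side:
  Hz = 1/s = s⁻¹ (frequency is cycles per second).
  Sv = J/kg (equivalent dose = energy per mass),
      = m²·s⁻².
  Combining: Hz·Sv = s⁻¹ · (m²·s⁻²) = m²·s⁻³.
Right side:
  Hz = 1/s = s⁻¹ (frequency is cycles per second).
  V = W/A (potential = power per current),
      = kg·m²·s⁻³·A⁻¹.
  Sv = J/kg (equivalent dose = energy per mass),
      = m²·s⁻².
  Wb = V·s (flux: a volt is a weber per second),
      = kg·m²·s⁻²·A⁻¹.
  So Wb⁻¹ = kg⁻¹·m⁻²·s²·A.
  Combining: Hz·V·Sv·Wb⁻¹·s = s⁻¹ · (kg·m²·s⁻³·A⁻¹) · (m²·s⁻²) · (kg⁻¹·m⁻²·s²·A) · s = m²·s⁻³.
Both reduce to m²·s⁻³.

Yes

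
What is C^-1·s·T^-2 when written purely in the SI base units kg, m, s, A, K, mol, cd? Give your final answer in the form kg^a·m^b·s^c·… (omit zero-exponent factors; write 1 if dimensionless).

kg⁻²·s⁴·A

C = A·s = s·A (charge = current × time).
So C⁻¹ = s⁻¹·A⁻¹.
T = Wb/m² (flux density = flux per area),
    = kg·s⁻²·A⁻¹.
So T⁻² = kg⁻²·s⁴·A².
Combining: C⁻¹·s·T⁻² = (s⁻¹·A⁻¹) · s · (kg⁻²·s⁴·A²) = kg⁻²·s⁴·A.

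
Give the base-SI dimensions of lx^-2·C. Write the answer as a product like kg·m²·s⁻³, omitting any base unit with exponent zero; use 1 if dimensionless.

lx = lm/m² (illuminance = luminous flux per area),
    = m⁻²·cd.
So lx⁻² = m⁴·cd⁻².
C = A·s = s·A (charge = current × time).
Combining: lx⁻²·C = (m⁴·cd⁻²) · (s·A) = m⁴·s·A·cd⁻².

m⁴·s·A·cd⁻²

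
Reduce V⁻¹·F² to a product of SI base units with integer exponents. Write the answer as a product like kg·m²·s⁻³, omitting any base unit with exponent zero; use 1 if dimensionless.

kg⁻³·m⁻⁶·s¹¹·A⁵

V = kg·m²·s⁻³·A⁻¹.
So V⁻¹ = kg⁻¹·m⁻²·s³·A.
F = kg⁻¹·m⁻²·s⁴·A².
So F² = kg⁻²·m⁻⁴·s⁸·A⁴.
Combining: V⁻¹·F² = (kg⁻¹·m⁻²·s³·A) · (kg⁻²·m⁻⁴·s⁸·A⁴) = kg⁻³·m⁻⁶·s¹¹·A⁵.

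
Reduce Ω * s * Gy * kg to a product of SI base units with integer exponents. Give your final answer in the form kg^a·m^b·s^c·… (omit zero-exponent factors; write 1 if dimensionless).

kg²·m⁴·s⁻⁴·A⁻²

Ω = kg·m²·s⁻³·A⁻².
Gy = m²·s⁻².
Combining: Ω·s·Gy·kg = (kg·m²·s⁻³·A⁻²) · s · (m²·s⁻²) · kg = kg²·m⁴·s⁻⁴·A⁻².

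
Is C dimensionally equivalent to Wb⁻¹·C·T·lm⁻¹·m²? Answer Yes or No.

No

Left side:
  C = A·s = s·A (charge = current × time).
Right side:
  Wb = kg·m²·s⁻²·A⁻¹.
  So Wb⁻¹ = kg⁻¹·m⁻²·s²·A.
  C = s·A.
  T = kg·s⁻²·A⁻¹.
  lm = cd.
  So lm⁻¹ = cd⁻¹.
  Combining: Wb⁻¹·C·T·lm⁻¹·m² = (kg⁻¹·m⁻²·s²·A) · (s·A) · (kg·s⁻²·A⁻¹) · cd⁻¹ · m² = s·A·cd⁻¹.
Left is s·A; right is s·A·cd⁻¹ — different.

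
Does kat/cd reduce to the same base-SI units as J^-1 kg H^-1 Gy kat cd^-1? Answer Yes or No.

Left side:
  kat = mol/s = s⁻¹·mol (catalytic activity).
  Combining: cd⁻¹·kat = cd⁻¹ · (s⁻¹·mol) = s⁻¹·mol·cd⁻¹.
Right side:
  J = N·m (work = force × distance),
      = kg·m²·s⁻².
  So J⁻¹ = kg⁻¹·m⁻²·s².
  H = Wb/A (inductance = flux per current),
      = kg·m²·s⁻²·A⁻².
  So H⁻¹ = kg⁻¹·m⁻²·s²·A².
  Gy = J/kg (absorbed dose = energy per mass),
      = m²·s⁻².
  kat = mol/s = s⁻¹·mol (catalytic activity).
  Combining: J⁻¹·kg·H⁻¹·Gy·kat·cd⁻¹ = (kg⁻¹·m⁻²·s²) · kg · (kg⁻¹·m⁻²·s²·A²) · (m²·s⁻²) · (s⁻¹·mol) · cd⁻¹ = kg⁻¹·m⁻²·s·A²·mol·cd⁻¹.
Left is s⁻¹·mol·cd⁻¹; right is kg⁻¹·m⁻²·s·A²·mol·cd⁻¹ — different.

No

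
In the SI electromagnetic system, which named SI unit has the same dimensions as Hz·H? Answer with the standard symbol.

Ω

Hz = 1/s = s⁻¹ (frequency is cycles per second).
H = Wb/A (inductance = flux per current),
    = kg·m²·s⁻²·A⁻².
Combining: Hz·H = s⁻¹ · (kg·m²·s⁻²·A⁻²) = kg·m²·s⁻³·A⁻².
kg·m²·s⁻³·A⁻² is the base-SI form of the ohm.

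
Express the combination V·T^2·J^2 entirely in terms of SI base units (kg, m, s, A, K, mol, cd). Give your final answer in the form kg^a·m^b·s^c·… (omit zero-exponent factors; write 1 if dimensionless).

kg⁵·m⁶·s⁻¹¹·A⁻³

V = W/A (potential = power per current),
    = kg·m²·s⁻³·A⁻¹.
T = Wb/m² (flux density = flux per area),
    = kg·s⁻²·A⁻¹.
So T² = kg²·s⁻⁴·A⁻².
J = N·m (work = force × distance),
    = kg·m²·s⁻².
So J² = kg²·m⁴·s⁻⁴.
Combining: V·T²·J² = (kg·m²·s⁻³·A⁻¹) · (kg²·s⁻⁴·A⁻²) · (kg²·m⁴·s⁻⁴) = kg⁵·m⁶·s⁻¹¹·A⁻³.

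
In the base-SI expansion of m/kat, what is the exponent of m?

kat = mol/s = s⁻¹·mol (catalytic activity).
So kat⁻¹ = s·mol⁻¹.
Combining: m·kat⁻¹ = m · (s·mol⁻¹) = m·s·mol⁻¹.
The exponent of m is 1.

1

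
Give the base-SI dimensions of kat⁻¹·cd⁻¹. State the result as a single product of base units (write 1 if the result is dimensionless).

s·mol⁻¹·cd⁻¹

kat = mol/s = s⁻¹·mol (catalytic activity).
So kat⁻¹ = s·mol⁻¹.
Combining: kat⁻¹·cd⁻¹ = (s·mol⁻¹) · cd⁻¹ = s·mol⁻¹·cd⁻¹.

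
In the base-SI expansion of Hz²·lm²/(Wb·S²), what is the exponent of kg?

1

Wb = V·s (flux: a volt is a weber per second),
    = kg·m²·s⁻²·A⁻¹.
So Wb⁻¹ = kg⁻¹·m⁻²·s²·A.
Hz = 1/s = s⁻¹ (frequency is cycles per second).
So Hz² = s⁻².
lm = cd·sr = cd (luminous flux; sr is dimensionless).
So lm² = cd².
S = 1/Ω (conductance is reciprocal resistance),
    = kg⁻¹·m⁻²·s³·A².
So S⁻² = kg²·m⁴·s⁻⁶·A⁻⁴.
Combining: Wb⁻¹·Hz²·lm²·S⁻² = (kg⁻¹·m⁻²·s²·A) · s⁻² · cd² · (kg²·m⁴·s⁻⁶·A⁻⁴) = kg·m²·s⁻⁶·A⁻³·cd².
The exponent of kg is 1.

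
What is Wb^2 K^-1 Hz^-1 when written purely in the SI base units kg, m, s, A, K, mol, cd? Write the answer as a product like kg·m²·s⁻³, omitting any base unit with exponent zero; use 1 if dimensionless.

Wb = V·s (flux: a volt is a weber per second),
    = kg·m²·s⁻²·A⁻¹.
So Wb² = kg²·m⁴·s⁻⁴·A⁻².
Hz = 1/s = s⁻¹ (frequency is cycles per second).
So Hz⁻¹ = s.
Combining: Wb²·K⁻¹·Hz⁻¹ = (kg²·m⁴·s⁻⁴·A⁻²) · K⁻¹ · s = kg²·m⁴·s⁻³·A⁻²·K⁻¹.

kg²·m⁴·s⁻³·A⁻²·K⁻¹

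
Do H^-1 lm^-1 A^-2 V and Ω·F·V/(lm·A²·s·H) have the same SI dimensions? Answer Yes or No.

Left side:
  H = Wb/A (inductance = flux per current),
      = kg·m²·s⁻²·A⁻².
  So H⁻¹ = kg⁻¹·m⁻²·s²·A².
  lm = cd·sr = cd (luminous flux; sr is dimensionless).
  So lm⁻¹ = cd⁻¹.
  V = W/A (potential = power per current),
      = kg·m²·s⁻³·A⁻¹.
  Combining: H⁻¹·lm⁻¹·A⁻²·V = (kg⁻¹·m⁻²·s²·A²) · cd⁻¹ · A⁻² · (kg·m²·s⁻³·A⁻¹) = s⁻¹·A⁻¹·cd⁻¹.
Right side:
  lm = cd·sr = cd (luminous flux; sr is dimensionless).
  So lm⁻¹ = cd⁻¹.
  Ω = V/A (resistance = voltage per current),
      = kg·m²·s⁻³·A⁻².
  F = C/V (capacitance = charge per voltage),
      = A·s/(kg·m²·s⁻³·A⁻¹) (substituting C and V),
      = kg⁻¹·m⁻²·s⁴·A².
  V = W/A (potential = power per current),
      = kg·m²·s⁻³·A⁻¹.
  H = Wb/A (inductance = flux per current),
      = kg·m²·s⁻²·A⁻².
  So H⁻¹ = kg⁻¹·m⁻²·s²·A².
  Combining: lm⁻¹·A⁻²·Ω·s⁻¹·F·V·H⁻¹ = cd⁻¹ · A⁻² · (kg·m²·s⁻³·A⁻²) · s⁻¹ · (kg⁻¹·m⁻²·s⁴·A²) · (kg·m²·s⁻³·A⁻¹) · (kg⁻¹·m⁻²·s²·A²) = s⁻¹·A⁻¹·cd⁻¹.
Both reduce to s⁻¹·A⁻¹·cd⁻¹.

Yes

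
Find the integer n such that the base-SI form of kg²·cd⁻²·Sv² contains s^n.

Sv = J/kg (equivalent dose = energy per mass),
    = m²·s⁻².
So Sv² = m⁴·s⁻⁴.
Combining: kg²·cd⁻²·Sv² = kg² · cd⁻² · (m⁴·s⁻⁴) = kg²·m⁴·s⁻⁴·cd⁻².
The exponent of s is -4.

-4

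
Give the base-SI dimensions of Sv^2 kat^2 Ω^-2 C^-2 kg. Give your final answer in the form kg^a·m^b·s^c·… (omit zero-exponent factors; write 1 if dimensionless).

kg⁻¹·s⁻²·A²·mol²

Sv = J/kg (equivalent dose = energy per mass),
    = m²·s⁻².
So Sv² = m⁴·s⁻⁴.
kat = mol/s = s⁻¹·mol (catalytic activity).
So kat² = s⁻²·mol².
Ω = V/A (resistance = voltage per current),
    = kg·m²·s⁻³·A⁻².
So Ω⁻² = kg⁻²·m⁻⁴·s⁶·A⁴.
C = A·s = s·A (charge = current × time).
So C⁻² = s⁻²·A⁻².
Combining: Sv²·kat²·Ω⁻²·C⁻²·kg = (m⁴·s⁻⁴) · (s⁻²·mol²) · (kg⁻²·m⁻⁴·s⁶·A⁴) · (s⁻²·A⁻²) · kg = kg⁻¹·s⁻²·A²·mol².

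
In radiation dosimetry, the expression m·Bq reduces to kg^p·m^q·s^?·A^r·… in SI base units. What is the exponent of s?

Bq = 1/s = s⁻¹ (activity is decays per second).
Combining: m·Bq = m · s⁻¹ = m·s⁻¹.
The exponent of s is -1.

-1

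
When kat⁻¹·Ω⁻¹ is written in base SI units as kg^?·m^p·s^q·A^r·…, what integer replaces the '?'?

kat = s⁻¹·mol.
So kat⁻¹ = s·mol⁻¹.
Ω = kg·m²·s⁻³·A⁻².
So Ω⁻¹ = kg⁻¹·m⁻²·s³·A².
Combining: kat⁻¹·Ω⁻¹ = (s·mol⁻¹) · (kg⁻¹·m⁻²·s³·A²) = kg⁻¹·m⁻²·s⁴·A²·mol⁻¹.
The exponent of kg is -1.

-1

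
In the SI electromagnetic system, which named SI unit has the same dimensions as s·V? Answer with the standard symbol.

Wb

V = W/A (potential = power per current),
    = kg·m²·s⁻³·A⁻¹.
Combining: s·V = s · (kg·m²·s⁻³·A⁻¹) = kg·m²·s⁻²·A⁻¹.
kg·m²·s⁻²·A⁻¹ is the base-SI form of the weber.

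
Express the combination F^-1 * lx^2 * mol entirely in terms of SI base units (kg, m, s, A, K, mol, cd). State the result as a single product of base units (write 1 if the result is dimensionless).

F = C/V (capacitance = charge per voltage),
    = A·s/(kg·m²·s⁻³·A⁻¹) (substituting C and V),
    = kg⁻¹·m⁻²·s⁴·A².
So F⁻¹ = kg·m²·s⁻⁴·A⁻².
lx = lm/m² (illuminance = luminous flux per area),
    = m⁻²·cd.
So lx² = m⁻⁴·cd².
Combining: F⁻¹·lx²·mol = (kg·m²·s⁻⁴·A⁻²) · (m⁻⁴·cd²) · mol = kg·m⁻²·s⁻⁴·A⁻²·mol·cd².

kg·m⁻²·s⁻⁴·A⁻²·mol·cd²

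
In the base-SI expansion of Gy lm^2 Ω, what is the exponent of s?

-5

Gy = J/kg (absorbed dose = energy per mass),
    = m²·s⁻².
lm = cd·sr = cd (luminous flux; sr is dimensionless).
So lm² = cd².
Ω = V/A (resistance = voltage per current),
    = kg·m²·s⁻³·A⁻².
Combining: Gy·lm²·Ω = (m²·s⁻²) · cd² · (kg·m²·s⁻³·A⁻²) = kg·m⁴·s⁻⁵·A⁻²·cd².
The exponent of s is -5.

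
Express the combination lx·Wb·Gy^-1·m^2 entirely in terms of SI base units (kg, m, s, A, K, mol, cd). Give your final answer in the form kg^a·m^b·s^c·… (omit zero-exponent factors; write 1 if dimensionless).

kg·A⁻¹·cd

lx = lm/m² (illuminance = luminous flux per area),
    = m⁻²·cd.
Wb = V·s (flux: a volt is a weber per second),
    = kg·m²·s⁻²·A⁻¹.
Gy = J/kg (absorbed dose = energy per mass),
    = m²·s⁻².
So Gy⁻¹ = m⁻²·s².
Combining: lx·Wb·Gy⁻¹·m² = (m⁻²·cd) · (kg·m²·s⁻²·A⁻¹) · (m⁻²·s²) · m² = kg·A⁻¹·cd.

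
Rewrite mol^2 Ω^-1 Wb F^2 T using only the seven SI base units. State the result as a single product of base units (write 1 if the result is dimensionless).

kg⁻¹·m⁻⁴·s⁷·A⁴·mol²

Ω = V/A (resistance = voltage per current),
    = kg·m²·s⁻³·A⁻².
So Ω⁻¹ = kg⁻¹·m⁻²·s³·A².
Wb = V·s (flux: a volt is a weber per second),
    = kg·m²·s⁻²·A⁻¹.
F = C/V (capacitance = charge per voltage),
    = A·s/(kg·m²·s⁻³·A⁻¹) (substituting C and V),
    = kg⁻¹·m⁻²·s⁴·A².
So F² = kg⁻²·m⁻⁴·s⁸·A⁴.
T = Wb/m² (flux density = flux per area),
    = kg·s⁻²·A⁻¹.
Combining: mol²·Ω⁻¹·Wb·F²·T = mol² · (kg⁻¹·m⁻²·s³·A²) · (kg·m²·s⁻²·A⁻¹) · (kg⁻²·m⁻⁴·s⁸·A⁴) · (kg·s⁻²·A⁻¹) = kg⁻¹·m⁻⁴·s⁷·A⁴·mol².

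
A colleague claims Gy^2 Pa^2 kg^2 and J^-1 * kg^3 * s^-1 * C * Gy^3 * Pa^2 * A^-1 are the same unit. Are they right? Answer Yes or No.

Yes

Left side:
  Gy = m²·s⁻².
  So Gy² = m⁴·s⁻⁴.
  Pa = kg·m⁻¹·s⁻².
  So Pa² = kg²·m⁻²·s⁻⁴.
  Combining: Gy²·Pa²·kg² = (m⁴·s⁻⁴) · (kg²·m⁻²·s⁻⁴) · kg² = kg⁴·m²·s⁻⁸.
Right side:
  J = N·m (work = force × distance),
      = kg·m²·s⁻².
  So J⁻¹ = kg⁻¹·m⁻²·s².
  C = A·s = s·A (charge = current × time).
  Gy = J/kg (absorbed dose = energy per mass),
      = m²·s⁻².
  So Gy³ = m⁶·s⁻⁶.
  Pa = N/m² (pressure = force per area),
      = kg·m⁻¹·s⁻².
  So Pa² = kg²·m⁻²·s⁻⁴.
  Combining: J⁻¹·kg³·s⁻¹·C·Gy³·Pa²·A⁻¹ = (kg⁻¹·m⁻²·s²) · kg³ · s⁻¹ · (s·A) · (m⁶·s⁻⁶) · (kg²·m⁻²·s⁻⁴) · A⁻¹ = kg⁴·m²·s⁻⁸.
Both reduce to kg⁴·m²·s⁻⁸.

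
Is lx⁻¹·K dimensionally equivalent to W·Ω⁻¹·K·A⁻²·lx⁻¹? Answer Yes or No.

Left side:
  lx = m⁻²·cd.
  So lx⁻¹ = m²·cd⁻¹.
  Combining: lx⁻¹·K = (m²·cd⁻¹) · K = m²·K·cd⁻¹.
Right side:
  W = kg·m²·s⁻³.
  Ω = kg·m²·s⁻³·A⁻².
  So Ω⁻¹ = kg⁻¹·m⁻²·s³·A².
  lx = m⁻²·cd.
  So lx⁻¹ = m²·cd⁻¹.
  Combining: W·Ω⁻¹·K·A⁻²·lx⁻¹ = (kg·m²·s⁻³) · (kg⁻¹·m⁻²·s³·A²) · K · A⁻² · (m²·cd⁻¹) = m²·K·cd⁻¹.
Both reduce to m²·K·cd⁻¹.

Yes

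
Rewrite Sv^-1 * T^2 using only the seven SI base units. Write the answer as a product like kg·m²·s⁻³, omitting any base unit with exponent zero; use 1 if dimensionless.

kg²·m⁻²·s⁻²·A⁻²

Sv = J/kg (equivalent dose = energy per mass),
    = m²·s⁻².
So Sv⁻¹ = m⁻²·s².
T = Wb/m² (flux density = flux per area),
    = kg·s⁻²·A⁻¹.
So T² = kg²·s⁻⁴·A⁻².
Combining: Sv⁻¹·T² = (m⁻²·s²) · (kg²·s⁻⁴·A⁻²) = kg²·m⁻²·s⁻²·A⁻².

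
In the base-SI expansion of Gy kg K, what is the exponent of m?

Gy = m²·s⁻².
Combining: Gy·kg·K = (m²·s⁻²) · kg · K = kg·m²·s⁻²·K.
The exponent of m is 2.

2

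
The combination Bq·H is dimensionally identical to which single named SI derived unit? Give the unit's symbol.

Ω

Bq = s⁻¹.
H = kg·m²·s⁻²·A⁻².
Combining: Bq·H = s⁻¹ · (kg·m²·s⁻²·A⁻²) = kg·m²·s⁻³·A⁻².
kg·m²·s⁻³·A⁻² is the base-SI form of the ohm.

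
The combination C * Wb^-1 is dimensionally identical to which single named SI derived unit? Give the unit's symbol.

C = s·A.
Wb = kg·m²·s⁻²·A⁻¹.
So Wb⁻¹ = kg⁻¹·m⁻²·s²·A.
Combining: C·Wb⁻¹ = (s·A) · (kg⁻¹·m⁻²·s²·A) = kg⁻¹·m⁻²·s³·A².
kg⁻¹·m⁻²·s³·A² is the base-SI form of the siemens.

S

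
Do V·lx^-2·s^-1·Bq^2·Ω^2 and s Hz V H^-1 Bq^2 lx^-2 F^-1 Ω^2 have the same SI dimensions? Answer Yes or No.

Left side:
  V = W/A (potential = power per current),
      = kg·m²·s⁻³·A⁻¹.
  lx = lm/m² (illuminance = luminous flux per area),
      = m⁻²·cd.
  So lx⁻² = m⁴·cd⁻².
  Bq = 1/s = s⁻¹ (activity is decays per second).
  So Bq² = s⁻².
  Ω = V/A (resistance = voltage per current),
      = kg·m²·s⁻³·A⁻².
  So Ω² = kg²·m⁴·s⁻⁶·A⁻⁴.
  Combining: V·lx⁻²·s⁻¹·Bq²·Ω² = (kg·m²·s⁻³·A⁻¹) · (m⁴·cd⁻²) · s⁻¹ · s⁻² · (kg²·m⁴·s⁻⁶·A⁻⁴) = kg³·m¹⁰·s⁻¹²·A⁻⁵·cd⁻².
Right side:
  Hz = 1/s = s⁻¹ (frequency is cycles per second).
  V = W/A (potential = power per current),
      = kg·m²·s⁻³·A⁻¹.
  H = Wb/A (inductance = flux per current),
      = kg·m²·s⁻²·A⁻².
  So H⁻¹ = kg⁻¹·m⁻²·s²·A².
  Bq = 1/s = s⁻¹ (activity is decays per second).
  So Bq² = s⁻².
  lx = lm/m² (illuminance = luminous flux per area),
      = m⁻²·cd.
  So lx⁻² = m⁴·cd⁻².
  F = C/V (capacitance = charge per voltage),
      = A·s/(kg·m²·s⁻³·A⁻¹) (substituting C and V),
      = kg⁻¹·m⁻²·s⁴·A².
  So F⁻¹ = kg·m²·s⁻⁴·A⁻².
  Ω = V/A (resistance = voltage per current),
      = kg·m²·s⁻³·A⁻².
  So Ω² = kg²·m⁴·s⁻⁶·A⁻⁴.
  Combining: s·Hz·V·H⁻¹·Bq²·lx⁻²·F⁻¹·Ω² = s · s⁻¹ · (kg·m²·s⁻³·A⁻¹) · (kg⁻¹·m⁻²·s²·A²) · s⁻² · (m⁴·cd⁻²) · (kg·m²·s⁻⁴·A⁻²) · (kg²·m⁴·s⁻⁶·A⁻⁴) = kg³·m¹⁰·s⁻¹³·A⁻⁵·cd⁻².
Left is kg³·m¹⁰·s⁻¹²·A⁻⁵·cd⁻²; right is kg³·m¹⁰·s⁻¹³·A⁻⁵·cd⁻² — different.

No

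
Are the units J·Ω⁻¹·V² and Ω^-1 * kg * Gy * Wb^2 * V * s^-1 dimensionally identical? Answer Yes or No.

Left side:
  J = N·m (work = force × distance),
      = kg·m²·s⁻².
  Ω = V/A (resistance = voltage per current),
      = kg·m²·s⁻³·A⁻².
  So Ω⁻¹ = kg⁻¹·m⁻²·s³·A².
  V = W/A (potential = power per current),
      = kg·m²·s⁻³·A⁻¹.
  So V² = kg²·m⁴·s⁻⁶·A⁻².
  Combining: J·Ω⁻¹·V² = (kg·m²·s⁻²) · (kg⁻¹·m⁻²·s³·A²) · (kg²·m⁴·s⁻⁶·A⁻²) = kg²·m⁴·s⁻⁵.
Right side:
  Ω = kg·m²·s⁻³·A⁻².
  So Ω⁻¹ = kg⁻¹·m⁻²·s³·A².
  Gy = m²·s⁻².
  Wb = kg·m²·s⁻²·A⁻¹.
  So Wb² = kg²·m⁴·s⁻⁴·A⁻².
  V = kg·m²·s⁻³·A⁻¹.
  Combining: Ω⁻¹·kg·Gy·Wb²·V·s⁻¹ = (kg⁻¹·m⁻²·s³·A²) · kg · (m²·s⁻²) · (kg²·m⁴·s⁻⁴·A⁻²) · (kg·m²·s⁻³·A⁻¹) · s⁻¹ = kg³·m⁶·s⁻⁷·A⁻¹.
Left is kg²·m⁴·s⁻⁵; right is kg³·m⁶·s⁻⁷·A⁻¹ — different.

No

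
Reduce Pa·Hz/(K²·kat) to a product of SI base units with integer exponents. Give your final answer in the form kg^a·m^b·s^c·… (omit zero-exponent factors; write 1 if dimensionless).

Pa = N/m² (pressure = force per area),
    = kg·m⁻¹·s⁻².
Hz = 1/s = s⁻¹ (frequency is cycles per second).
kat = mol/s = s⁻¹·mol (catalytic activity).
So kat⁻¹ = s·mol⁻¹.
Combining: Pa·K⁻²·Hz·kat⁻¹ = (kg·m⁻¹·s⁻²) · K⁻² · s⁻¹ · (s·mol⁻¹) = kg·m⁻¹·s⁻²·K⁻²·mol⁻¹.

kg·m⁻¹·s⁻²·K⁻²·mol⁻¹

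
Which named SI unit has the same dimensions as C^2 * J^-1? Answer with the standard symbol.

F

C = s·A.
So C² = s²·A².
J = kg·m²·s⁻².
So J⁻¹ = kg⁻¹·m⁻²·s².
Combining: C²·J⁻¹ = (s²·A²) · (kg⁻¹·m⁻²·s²) = kg⁻¹·m⁻²·s⁴·A².
kg⁻¹·m⁻²·s⁴·A² is the base-SI form of the farad.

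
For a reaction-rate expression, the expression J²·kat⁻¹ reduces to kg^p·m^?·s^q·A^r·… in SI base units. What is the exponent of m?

J = N·m (work = force × distance),
    = kg·m²·s⁻².
So J² = kg²·m⁴·s⁻⁴.
kat = mol/s = s⁻¹·mol (catalytic activity).
So kat⁻¹ = s·mol⁻¹.
Combining: J²·kat⁻¹ = (kg²·m⁴·s⁻⁴) · (s·mol⁻¹) = kg²·m⁴·s⁻³·mol⁻¹.
The exponent of m is 4.

4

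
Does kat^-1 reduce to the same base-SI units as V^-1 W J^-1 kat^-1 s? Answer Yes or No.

Left side:
  kat = mol/s = s⁻¹·mol (catalytic activity).
  So kat⁻¹ = s·mol⁻¹.
Right side:
  V = kg·m²·s⁻³·A⁻¹.
  So V⁻¹ = kg⁻¹·m⁻²·s³·A.
  W = kg·m²·s⁻³.
  J = kg·m²·s⁻².
  So J⁻¹ = kg⁻¹·m⁻²·s².
  kat = s⁻¹·mol.
  So kat⁻¹ = s·mol⁻¹.
  Combining: V⁻¹·W·J⁻¹·kat⁻¹·s = (kg⁻¹·m⁻²·s³·A) · (kg·m²·s⁻³) · (kg⁻¹·m⁻²·s²) · (s·mol⁻¹) · s = kg⁻¹·m⁻²·s⁴·A·mol⁻¹.
Left is s·mol⁻¹; right is kg⁻¹·m⁻²·s⁴·A·mol⁻¹ — different.

No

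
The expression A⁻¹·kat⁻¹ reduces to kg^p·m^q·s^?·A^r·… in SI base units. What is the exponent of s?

1

kat = mol/s = s⁻¹·mol (catalytic activity).
So kat⁻¹ = s·mol⁻¹.
Combining: A⁻¹·kat⁻¹ = A⁻¹ · (s·mol⁻¹) = s·A⁻¹·mol⁻¹.
The exponent of s is 1.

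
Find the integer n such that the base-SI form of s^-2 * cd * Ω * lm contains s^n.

Ω = V/A (resistance = voltage per current),
    = kg·m²·s⁻³·A⁻².
lm = cd·sr = cd (luminous flux; sr is dimensionless).
Combining: s⁻²·cd·Ω·lm = s⁻² · cd · (kg·m²·s⁻³·A⁻²) · cd = kg·m²·s⁻⁵·A⁻²·cd².
The exponent of s is -5.

-5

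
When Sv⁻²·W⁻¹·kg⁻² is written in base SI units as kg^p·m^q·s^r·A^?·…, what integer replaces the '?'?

Sv = m²·s⁻².
So Sv⁻² = m⁻⁴·s⁴.
W = kg·m²·s⁻³.
So W⁻¹ = kg⁻¹·m⁻²·s³.
Combining: Sv⁻²·W⁻¹·kg⁻² = (m⁻⁴·s⁴) · (kg⁻¹·m⁻²·s³) · kg⁻² = kg⁻³·m⁻⁶·s⁷.
The exponent of A is 0.

0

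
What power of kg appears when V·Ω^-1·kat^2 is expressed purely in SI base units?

V = W/A (potential = power per current),
    = kg·m²·s⁻³·A⁻¹.
Ω = V/A (resistance = voltage per current),
    = kg·m²·s⁻³·A⁻².
So Ω⁻¹ = kg⁻¹·m⁻²·s³·A².
kat = mol/s = s⁻¹·mol (catalytic activity).
So kat² = s⁻²·mol².
Combining: V·Ω⁻¹·kat² = (kg·m²·s⁻³·A⁻¹) · (kg⁻¹·m⁻²·s³·A²) · (s⁻²·mol²) = s⁻²·A·mol².
The exponent of kg is 0.

0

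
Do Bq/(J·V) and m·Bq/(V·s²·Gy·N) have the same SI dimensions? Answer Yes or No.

Yes

Left side:
  J = N·m (work = force × distance),
      = kg·m²·s⁻².
  So J⁻¹ = kg⁻¹·m⁻²·s².
  Bq = 1/s = s⁻¹ (activity is decays per second).
  V = W/A (potential = power per current),
      = kg·m²·s⁻³·A⁻¹.
  So V⁻¹ = kg⁻¹·m⁻²·s³·A.
  Combining: J⁻¹·Bq·V⁻¹ = (kg⁻¹·m⁻²·s²) · s⁻¹ · (kg⁻¹·m⁻²·s³·A) = kg⁻²·m⁻⁴·s⁴·A.
Right side:
  V = kg·m²·s⁻³·A⁻¹.
  So V⁻¹ = kg⁻¹·m⁻²·s³·A.
  Gy = m²·s⁻².
  So Gy⁻¹ = m⁻²·s².
  N = kg·m·s⁻².
  So N⁻¹ = kg⁻¹·m⁻¹·s².
  Bq = s⁻¹.
  Combining: V⁻¹·s⁻²·m·Gy⁻¹·N⁻¹·Bq = (kg⁻¹·m⁻²·s³·A) · s⁻² · m · (m⁻²·s²) · (kg⁻¹·m⁻¹·s²) · s⁻¹ = kg⁻²·m⁻⁴·s⁴·A.
Both reduce to kg⁻²·m⁻⁴·s⁴·A.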